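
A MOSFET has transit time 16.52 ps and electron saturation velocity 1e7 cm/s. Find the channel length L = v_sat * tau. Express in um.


Step 1: tau in seconds = 16.52 ps * 1e-12 = 1.6520e-11 s
Step 2: L = v_sat * tau = 1e7 * 1.6520e-11 = 1.6520e-04 cm
Step 3: L in um = 1.6520e-04 * 1e4 = 1.652 um

1.652


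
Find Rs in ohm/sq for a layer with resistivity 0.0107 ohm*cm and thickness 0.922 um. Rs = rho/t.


Step 1: Convert thickness to cm: t = 0.922 um = 9.2200e-05 cm
Step 2: Rs = rho / t = 0.0107 / 9.2200e-05
Step 3: Rs = 116.1 ohm/sq

116.1


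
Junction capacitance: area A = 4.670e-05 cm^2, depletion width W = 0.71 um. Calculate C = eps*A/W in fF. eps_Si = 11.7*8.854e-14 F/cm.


Step 1: eps_Si = 11.7 * 8.854e-14 = 1.035918e-12 F/cm
Step 2: W in cm = 0.71 * 1e-4 = 7.10e-05 cm
Step 3: C = 1.035918e-12 * 4.670e-05 / 7.10e-05 = 6.813714e-13 F
Step 4: C = 681.37 fF

681.37


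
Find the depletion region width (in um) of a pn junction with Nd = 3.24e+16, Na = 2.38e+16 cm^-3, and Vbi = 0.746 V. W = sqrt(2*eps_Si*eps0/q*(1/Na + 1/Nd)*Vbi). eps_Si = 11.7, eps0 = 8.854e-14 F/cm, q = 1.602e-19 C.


Step 1: 1/Na + 1/Nd = 1/2.38e+16 + 1/3.24e+16 = 7.28810e-17
Step 2: 2*eps*eps0/q = 2*11.7*8.854e-14/1.602e-19 = 1.293281e+07
Step 3: W^2 = 1.293281e+07 * 7.28810e-17 * 0.746 = 7.03147e-10
Step 4: W = sqrt(7.03147e-10) = 2.652e-05 cm = 0.2652 um

0.2652


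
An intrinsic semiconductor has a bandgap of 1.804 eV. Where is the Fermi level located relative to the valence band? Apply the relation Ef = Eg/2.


Step 1: For an intrinsic semiconductor, the Fermi level sits at midgap.
Step 2: Ef = Eg / 2 = 1.804 / 2 = 0.902 eV

0.902


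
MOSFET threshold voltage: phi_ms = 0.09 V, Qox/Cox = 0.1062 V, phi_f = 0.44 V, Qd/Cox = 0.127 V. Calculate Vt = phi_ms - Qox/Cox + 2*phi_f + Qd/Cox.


Step 1: Vt = phi_ms - Qox/Cox + 2*phi_f + Qd/Cox
Step 2: Vt = 0.09 - 0.1062 + 2*0.44 + 0.127
Step 3: Vt = 0.09 - 0.1062 + 0.88 + 0.127
Step 4: Vt = 0.9908 V

0.9908


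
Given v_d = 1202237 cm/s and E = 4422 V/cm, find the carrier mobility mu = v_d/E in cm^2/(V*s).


Step 1: mu = v_d / E
Step 2: mu = 1202237 / 4422
Step 3: mu = 271.88 cm^2/(V*s)

271.88


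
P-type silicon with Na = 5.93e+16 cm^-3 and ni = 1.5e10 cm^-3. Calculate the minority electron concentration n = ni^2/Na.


Step 1: Majority hole concentration p ≈ Na = 5.93e+16 cm^-3
Step 2: n = ni^2 / Na = (1.5e10)^2 / 5.93e+16
Step 3: n = 3.79e+03 cm^-3

3.79e+03


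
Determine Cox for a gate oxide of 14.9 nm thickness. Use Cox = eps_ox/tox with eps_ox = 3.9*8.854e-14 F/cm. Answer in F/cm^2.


Step 1: eps_ox = 3.9 * 8.854e-14 = 3.45306e-13 F/cm
Step 2: tox in cm = 14.9 nm * 1e-7 = 1.4900e-06 cm
Step 3: Cox = 3.45306e-13 / 1.4900e-06 = 2.32e-07 F/cm^2

2.32e-07


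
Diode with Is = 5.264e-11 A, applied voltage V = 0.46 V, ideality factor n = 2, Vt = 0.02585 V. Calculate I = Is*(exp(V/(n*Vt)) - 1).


Step 1: V/(n*Vt) = 0.46/(2*0.02585) = 8.8975
Step 2: exp(8.8975) = 7.3137e+03
Step 3: I = 5.264e-11 * (7.3137e+03 - 1) = 3.85e-07 A

3.85e-07


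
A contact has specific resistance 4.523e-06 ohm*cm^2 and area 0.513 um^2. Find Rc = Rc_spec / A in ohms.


Step 1: Convert area to cm^2: 0.513 um^2 = 5.1300e-09 cm^2
Step 2: Rc = Rc_spec / A = 4.523e-06 / 5.1300e-09
Step 3: Rc = 8.82e+02 ohms

8.82e+02


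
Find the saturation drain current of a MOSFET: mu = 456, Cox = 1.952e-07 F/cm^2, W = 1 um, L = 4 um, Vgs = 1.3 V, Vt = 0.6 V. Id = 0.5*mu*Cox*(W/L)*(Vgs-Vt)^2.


Step 1: Overdrive voltage Vov = Vgs - Vt = 1.3 - 0.6 = 0.7 V
Step 2: W/L = 1/4 = 0.25
Step 3: Id = 0.5 * 456 * 1.952e-07 * 0.25 * 0.7^2
Step 4: Id = 5.45e-06 A

5.45e-06


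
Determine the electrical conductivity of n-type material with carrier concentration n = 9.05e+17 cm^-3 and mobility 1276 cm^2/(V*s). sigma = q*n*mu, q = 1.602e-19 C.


Step 1: sigma = q * n * mu
Step 2: sigma = 1.602e-19 * 9.05e+17 * 1276
Step 3: sigma = 1.850e+02 S/cm

1.850e+02


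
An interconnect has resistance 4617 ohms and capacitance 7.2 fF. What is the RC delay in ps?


Step 1: tau = R * C
Step 2: tau = 4617 * 7.2 fF = 4617 * 7.2e-15 F
Step 3: tau = 3.32424e-11 s = 33.2424 ps

33.2424


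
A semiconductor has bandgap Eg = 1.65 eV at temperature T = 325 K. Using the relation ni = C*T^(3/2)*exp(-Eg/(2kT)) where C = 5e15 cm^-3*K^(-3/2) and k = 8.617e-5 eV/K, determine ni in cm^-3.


Step 1: Compute kT = 8.617e-5 * 325 = 0.02800525 eV
Step 2: Exponent = -Eg/(2kT) = -1.65/(2*0.02800525) = -29.45876
Step 3: T^(3/2) = 325^1.5 = 5859.02
Step 4: ni = 5e15 * 5859.02 * exp(-29.45876) = 4.71e+06 cm^-3

4.71e+06


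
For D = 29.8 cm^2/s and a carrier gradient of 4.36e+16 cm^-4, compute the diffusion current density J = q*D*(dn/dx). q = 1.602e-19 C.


Step 1: J = q * D * (dn/dx)
Step 2: J = 1.602e-19 * 29.8 * 4.36e+16
Step 3: J = 2.08e-01 A/cm^2

2.08e-01


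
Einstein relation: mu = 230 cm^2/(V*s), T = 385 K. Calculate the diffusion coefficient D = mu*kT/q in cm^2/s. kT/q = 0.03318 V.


Step 1: D = mu * (kT/q)
Step 2: D = 230 * 0.03318
Step 3: D = 7.63 cm^2/s

7.63


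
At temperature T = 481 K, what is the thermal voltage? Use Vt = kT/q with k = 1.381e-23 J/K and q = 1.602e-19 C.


Step 1: kT = 1.381e-23 * 481 = 6.64261e-21 J
Step 2: Vt = kT/q = 6.64261e-21 / 1.602e-19
Step 3: Vt = 0.04146 V

0.04146


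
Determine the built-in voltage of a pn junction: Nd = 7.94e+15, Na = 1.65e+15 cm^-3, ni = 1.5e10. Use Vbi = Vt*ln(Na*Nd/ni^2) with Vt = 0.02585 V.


Step 1: Compute Na*Nd/ni^2 = 1.65e+15 * 7.94e+15 / (1.5e10)^2 = 5.8227e+10
Step 2: ln(5.8227e+10) = 24.7876
Step 3: Vbi = 0.02585 * 24.7876 = 0.641 V

0.641


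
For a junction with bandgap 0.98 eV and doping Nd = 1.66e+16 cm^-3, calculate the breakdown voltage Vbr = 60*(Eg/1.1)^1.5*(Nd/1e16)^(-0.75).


Step 1: Eg/1.1 = 0.98/1.1 = 0.890909
Step 2: (Eg/1.1)^1.5 = 0.890909^1.5 = 0.840911
Step 3: (Nd/1e16)^(-0.75) = (1.66)^(-0.75) = 0.683784
Step 4: Vbr = 60 * 0.840911 * 0.683784 = 34.5 V

34.5


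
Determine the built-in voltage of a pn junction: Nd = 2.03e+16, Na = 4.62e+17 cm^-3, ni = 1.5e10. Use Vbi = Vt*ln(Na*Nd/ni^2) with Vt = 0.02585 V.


Step 1: Compute Na*Nd/ni^2 = 4.62e+17 * 2.03e+16 / (1.5e10)^2 = 4.1683e+13
Step 2: ln(4.1683e+13) = 31.3611
Step 3: Vbi = 0.02585 * 31.3611 = 0.811 V

0.811


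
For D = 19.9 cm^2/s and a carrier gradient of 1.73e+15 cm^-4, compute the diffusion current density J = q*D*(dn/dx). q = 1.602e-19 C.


Step 1: J = q * D * (dn/dx)
Step 2: J = 1.602e-19 * 19.9 * 1.73e+15
Step 3: J = 5.52e-03 A/cm^2

5.52e-03


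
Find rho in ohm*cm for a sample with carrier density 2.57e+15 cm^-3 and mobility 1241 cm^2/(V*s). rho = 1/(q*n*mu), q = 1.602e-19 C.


Step 1: sigma = q * n * mu = 1.602e-19 * 2.57e+15 * 1241 = 5.10937e-01 S/cm
Step 2: rho = 1 / sigma = 1 / 5.10937e-01 = 1.957 ohm*cm

1.957


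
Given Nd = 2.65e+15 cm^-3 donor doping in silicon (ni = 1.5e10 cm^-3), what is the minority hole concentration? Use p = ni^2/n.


Step 1: Since Nd >> ni, n ≈ Nd = 2.65e+15 cm^-3
Step 2: p = ni^2 / n = (1.5e10)^2 / 2.65e+15
Step 3: p = 2.25e20 / 2.65e+15 = 8.49e+04 cm^-3

8.49e+04


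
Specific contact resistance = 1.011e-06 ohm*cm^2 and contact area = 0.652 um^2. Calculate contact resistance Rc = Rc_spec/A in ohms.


Step 1: Convert area to cm^2: 0.652 um^2 = 6.5200e-09 cm^2
Step 2: Rc = Rc_spec / A = 1.011e-06 / 6.5200e-09
Step 3: Rc = 1.55e+02 ohms

1.55e+02


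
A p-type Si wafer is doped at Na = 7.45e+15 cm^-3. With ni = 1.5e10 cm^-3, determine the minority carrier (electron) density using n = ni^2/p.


Step 1: Majority hole concentration p ≈ Na = 7.45e+15 cm^-3
Step 2: n = ni^2 / Na = (1.5e10)^2 / 7.45e+15
Step 3: n = 3.02e+04 cm^-3

3.02e+04


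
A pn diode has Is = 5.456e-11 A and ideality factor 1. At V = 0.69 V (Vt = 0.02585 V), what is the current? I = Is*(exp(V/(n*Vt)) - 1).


Step 1: V/(n*Vt) = 0.69/(1*0.02585) = 26.6925
Step 2: exp(26.6925) = 3.9121e+11
Step 3: I = 5.456e-11 * (3.9121e+11 - 1) = 2.13e+01 A

2.13e+01


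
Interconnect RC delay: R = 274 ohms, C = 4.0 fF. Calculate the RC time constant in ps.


Step 1: tau = R * C
Step 2: tau = 274 * 4.0 fF = 274 * 4.0e-15 F
Step 3: tau = 1.096e-12 s = 1.096 ps

1.096


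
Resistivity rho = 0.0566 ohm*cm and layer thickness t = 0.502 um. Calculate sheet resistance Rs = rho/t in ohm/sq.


Step 1: Convert thickness to cm: t = 0.502 um = 5.0200e-05 cm
Step 2: Rs = rho / t = 0.0566 / 5.0200e-05
Step 3: Rs = 1127.5 ohm/sq

1127.5


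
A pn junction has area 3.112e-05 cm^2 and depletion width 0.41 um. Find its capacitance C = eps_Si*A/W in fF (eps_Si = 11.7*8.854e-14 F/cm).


Step 1: eps_Si = 11.7 * 8.854e-14 = 1.035918e-12 F/cm
Step 2: W in cm = 0.41 * 1e-4 = 4.10e-05 cm
Step 3: C = 1.035918e-12 * 3.112e-05 / 4.10e-05 = 7.862870e-13 F
Step 4: C = 786.29 fF

786.29


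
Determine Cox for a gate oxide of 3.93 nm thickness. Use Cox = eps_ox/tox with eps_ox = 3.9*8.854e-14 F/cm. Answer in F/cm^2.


Step 1: eps_ox = 3.9 * 8.854e-14 = 3.45306e-13 F/cm
Step 2: tox in cm = 3.93 nm * 1e-7 = 3.9300e-07 cm
Step 3: Cox = 3.45306e-13 / 3.9300e-07 = 8.79e-07 F/cm^2

8.79e-07


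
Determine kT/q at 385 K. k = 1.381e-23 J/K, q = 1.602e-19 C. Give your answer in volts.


Step 1: kT = 1.381e-23 * 385 = 5.31685e-21 J
Step 2: Vt = kT/q = 5.31685e-21 / 1.602e-19
Step 3: Vt = 0.03319 V

0.03319


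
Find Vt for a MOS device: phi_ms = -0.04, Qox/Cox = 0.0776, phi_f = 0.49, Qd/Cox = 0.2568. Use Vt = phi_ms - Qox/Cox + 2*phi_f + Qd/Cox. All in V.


Step 1: Vt = phi_ms - Qox/Cox + 2*phi_f + Qd/Cox
Step 2: Vt = -0.04 - 0.0776 + 2*0.49 + 0.2568
Step 3: Vt = -0.04 - 0.0776 + 0.98 + 0.2568
Step 4: Vt = 1.1192 V

1.1192


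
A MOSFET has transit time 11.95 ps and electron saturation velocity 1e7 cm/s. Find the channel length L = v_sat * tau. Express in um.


Step 1: tau in seconds = 11.95 ps * 1e-12 = 1.1950e-11 s
Step 2: L = v_sat * tau = 1e7 * 1.1950e-11 = 1.1950e-04 cm
Step 3: L in um = 1.1950e-04 * 1e4 = 1.195 um

1.195


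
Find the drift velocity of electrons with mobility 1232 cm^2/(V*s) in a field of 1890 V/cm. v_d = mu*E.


Step 1: v_d = mu * E
Step 2: v_d = 1232 * 1890 = 2328480
Step 3: v_d = 2.33e+06 cm/s

2.33e+06


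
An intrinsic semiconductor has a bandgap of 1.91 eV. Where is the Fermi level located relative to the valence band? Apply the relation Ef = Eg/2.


Step 1: For an intrinsic semiconductor, the Fermi level sits at midgap.
Step 2: Ef = Eg / 2 = 1.91 / 2 = 0.955 eV

0.955


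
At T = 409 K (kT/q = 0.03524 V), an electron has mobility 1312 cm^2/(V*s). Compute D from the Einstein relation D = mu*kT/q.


Step 1: D = mu * (kT/q)
Step 2: D = 1312 * 0.03524
Step 3: D = 46.23 cm^2/s

46.23


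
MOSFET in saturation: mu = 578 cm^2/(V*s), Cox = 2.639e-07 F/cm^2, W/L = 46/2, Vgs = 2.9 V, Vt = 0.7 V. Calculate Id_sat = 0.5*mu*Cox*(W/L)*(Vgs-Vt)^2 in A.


Step 1: Overdrive voltage Vov = Vgs - Vt = 2.9 - 0.7 = 2.2 V
Step 2: W/L = 46/2 = 23
Step 3: Id = 0.5 * 578 * 2.639e-07 * 23 * 2.2^2
Step 4: Id = 8.49e-03 A

8.49e-03


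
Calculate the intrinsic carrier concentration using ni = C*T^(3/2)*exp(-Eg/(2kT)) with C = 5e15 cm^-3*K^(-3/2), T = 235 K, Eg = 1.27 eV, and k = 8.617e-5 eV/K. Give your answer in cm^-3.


Step 1: Compute kT = 8.617e-5 * 235 = 0.02024995 eV
Step 2: Exponent = -Eg/(2kT) = -1.27/(2*0.02024995) = -31.35810
Step 3: T^(3/2) = 235^1.5 = 3602.48
Step 4: ni = 5e15 * 3602.48 * exp(-31.35810) = 4.33e+05 cm^-3

4.33e+05


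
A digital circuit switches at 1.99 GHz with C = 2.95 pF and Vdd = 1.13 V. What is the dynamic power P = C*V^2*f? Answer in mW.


Step 1: V^2 = 1.13^2 = 1.2769 V^2
Step 2: P = C*V^2*f = 2.95e-12 F * 1.2769 * 1.99e9 Hz
Step 3: P = 7.49604145e-03 W
Step 4: P = 7.496 mW

7.496


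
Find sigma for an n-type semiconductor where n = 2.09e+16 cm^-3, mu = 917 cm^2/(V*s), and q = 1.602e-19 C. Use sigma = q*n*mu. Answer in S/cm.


Step 1: sigma = q * n * mu
Step 2: sigma = 1.602e-19 * 2.09e+16 * 917
Step 3: sigma = 3.070e+00 S/cm

3.070e+00


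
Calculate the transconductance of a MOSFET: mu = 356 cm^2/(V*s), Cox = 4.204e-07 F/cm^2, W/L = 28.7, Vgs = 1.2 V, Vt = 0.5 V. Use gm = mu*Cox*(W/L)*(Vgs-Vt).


Step 1: Vov = Vgs - Vt = 1.2 - 0.5 = 0.7 V
Step 2: gm = mu * Cox * (W/L) * Vov
Step 3: gm = 356 * 4.204e-07 * 28.7 * 0.7 = 3.01e-03 S

3.01e-03


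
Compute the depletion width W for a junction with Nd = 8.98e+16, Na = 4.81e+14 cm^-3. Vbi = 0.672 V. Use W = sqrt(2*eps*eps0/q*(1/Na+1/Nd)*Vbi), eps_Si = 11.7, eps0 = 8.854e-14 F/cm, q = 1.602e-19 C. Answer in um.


Step 1: 1/Na + 1/Nd = 1/4.81e+14 + 1/8.98e+16 = 2.09014e-15
Step 2: 2*eps*eps0/q = 2*11.7*8.854e-14/1.602e-19 = 1.293281e+07
Step 3: W^2 = 1.293281e+07 * 2.09014e-15 * 0.672 = 1.81651e-08
Step 4: W = sqrt(1.81651e-08) = 1.348e-04 cm = 1.348 um

1.348


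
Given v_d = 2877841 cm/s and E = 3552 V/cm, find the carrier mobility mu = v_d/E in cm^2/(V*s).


Step 1: mu = v_d / E
Step 2: mu = 2877841 / 3552
Step 3: mu = 810.2 cm^2/(V*s)

810.2


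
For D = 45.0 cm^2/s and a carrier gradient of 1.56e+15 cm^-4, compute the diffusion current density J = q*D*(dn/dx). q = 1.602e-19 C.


Step 1: J = q * D * (dn/dx)
Step 2: J = 1.602e-19 * 45.0 * 1.56e+15
Step 3: J = 1.12e-02 A/cm^2

1.12e-02


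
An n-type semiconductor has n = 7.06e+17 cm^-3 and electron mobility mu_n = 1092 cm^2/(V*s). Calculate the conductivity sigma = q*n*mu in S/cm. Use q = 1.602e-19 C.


Step 1: sigma = q * n * mu
Step 2: sigma = 1.602e-19 * 7.06e+17 * 1092
Step 3: sigma = 1.235e+02 S/cm

1.235e+02


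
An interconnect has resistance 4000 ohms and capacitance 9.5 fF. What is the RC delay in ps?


Step 1: tau = R * C
Step 2: tau = 4000 * 9.5 fF = 4000 * 9.5e-15 F
Step 3: tau = 3.8e-11 s = 38.0 ps

38.0


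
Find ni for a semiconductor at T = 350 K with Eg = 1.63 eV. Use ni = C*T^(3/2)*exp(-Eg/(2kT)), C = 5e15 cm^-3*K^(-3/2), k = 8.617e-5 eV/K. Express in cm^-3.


Step 1: Compute kT = 8.617e-5 * 350 = 0.0301595 eV
Step 2: Exponent = -Eg/(2kT) = -1.63/(2*0.0301595) = -27.02299
Step 3: T^(3/2) = 350^1.5 = 6547.90
Step 4: ni = 5e15 * 6547.90 * exp(-27.02299) = 6.01e+07 cm^-3

6.01e+07


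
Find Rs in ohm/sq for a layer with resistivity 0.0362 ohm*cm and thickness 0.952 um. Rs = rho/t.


Step 1: Convert thickness to cm: t = 0.952 um = 9.5200e-05 cm
Step 2: Rs = rho / t = 0.0362 / 9.5200e-05
Step 3: Rs = 380.3 ohm/sq

380.3


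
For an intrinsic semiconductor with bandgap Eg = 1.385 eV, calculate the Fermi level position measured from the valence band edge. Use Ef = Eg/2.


Step 1: For an intrinsic semiconductor, the Fermi level sits at midgap.
Step 2: Ef = Eg / 2 = 1.385 / 2 = 0.6925 eV

0.6925


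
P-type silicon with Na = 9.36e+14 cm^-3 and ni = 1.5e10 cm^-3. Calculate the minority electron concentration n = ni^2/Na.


Step 1: Majority hole concentration p ≈ Na = 9.36e+14 cm^-3
Step 2: n = ni^2 / Na = (1.5e10)^2 / 9.36e+14
Step 3: n = 2.40e+05 cm^-3

2.40e+05


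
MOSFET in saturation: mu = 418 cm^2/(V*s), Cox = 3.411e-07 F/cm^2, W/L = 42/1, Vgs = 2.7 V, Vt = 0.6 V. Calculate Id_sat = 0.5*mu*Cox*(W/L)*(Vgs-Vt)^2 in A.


Step 1: Overdrive voltage Vov = Vgs - Vt = 2.7 - 0.6 = 2.1 V
Step 2: W/L = 42/1 = 42
Step 3: Id = 0.5 * 418 * 3.411e-07 * 42 * 2.1^2
Step 4: Id = 1.32e-02 A

1.32e-02


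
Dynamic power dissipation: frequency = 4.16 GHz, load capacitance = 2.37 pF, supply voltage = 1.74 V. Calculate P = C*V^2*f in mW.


Step 1: V^2 = 1.74^2 = 3.0276 V^2
Step 2: P = C*V^2*f = 2.37e-12 F * 3.0276 * 4.16e9 Hz
Step 3: P = 2.984971392e-02 W
Step 4: P = 29.85 mW

29.85


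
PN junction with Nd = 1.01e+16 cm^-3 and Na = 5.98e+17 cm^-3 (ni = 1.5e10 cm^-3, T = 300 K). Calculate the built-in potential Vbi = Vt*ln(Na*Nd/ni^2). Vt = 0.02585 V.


Step 1: Compute Na*Nd/ni^2 = 5.98e+17 * 1.01e+16 / (1.5e10)^2 = 2.6844e+13
Step 2: ln(2.6844e+13) = 30.9211
Step 3: Vbi = 0.02585 * 30.9211 = 0.799 V

0.799


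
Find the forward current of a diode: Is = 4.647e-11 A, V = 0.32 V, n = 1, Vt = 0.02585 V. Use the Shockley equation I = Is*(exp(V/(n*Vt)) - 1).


Step 1: V/(n*Vt) = 0.32/(1*0.02585) = 12.3791
Step 2: exp(12.3791) = 2.3778e+05
Step 3: I = 4.647e-11 * (2.3778e+05 - 1) = 1.10e-05 A

1.10e-05


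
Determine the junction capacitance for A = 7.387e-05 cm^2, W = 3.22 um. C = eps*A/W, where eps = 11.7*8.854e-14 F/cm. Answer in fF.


Step 1: eps_Si = 11.7 * 8.854e-14 = 1.035918e-12 F/cm
Step 2: W in cm = 3.22 * 1e-4 = 3.22e-04 cm
Step 3: C = 1.035918e-12 * 7.387e-05 / 3.22e-04 = 2.376499e-13 F
Step 4: C = 237.65 fF

237.65


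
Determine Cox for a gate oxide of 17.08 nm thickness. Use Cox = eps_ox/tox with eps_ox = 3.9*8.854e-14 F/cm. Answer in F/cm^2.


Step 1: eps_ox = 3.9 * 8.854e-14 = 3.45306e-13 F/cm
Step 2: tox in cm = 17.08 nm * 1e-7 = 1.7080e-06 cm
Step 3: Cox = 3.45306e-13 / 1.7080e-06 = 2.02e-07 F/cm^2

2.02e-07


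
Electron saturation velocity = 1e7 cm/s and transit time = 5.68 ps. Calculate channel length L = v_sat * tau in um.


Step 1: tau in seconds = 5.68 ps * 1e-12 = 5.6800e-12 s
Step 2: L = v_sat * tau = 1e7 * 5.6800e-12 = 5.6800e-05 cm
Step 3: L in um = 5.6800e-05 * 1e4 = 0.568 um

0.568


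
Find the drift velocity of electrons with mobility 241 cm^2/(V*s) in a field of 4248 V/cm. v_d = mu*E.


Step 1: v_d = mu * E
Step 2: v_d = 241 * 4248 = 1023768
Step 3: v_d = 1.02e+06 cm/s

1.02e+06


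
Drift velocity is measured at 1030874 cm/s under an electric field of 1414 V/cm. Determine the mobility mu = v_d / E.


Step 1: mu = v_d / E
Step 2: mu = 1030874 / 1414
Step 3: mu = 729.05 cm^2/(V*s)

729.05


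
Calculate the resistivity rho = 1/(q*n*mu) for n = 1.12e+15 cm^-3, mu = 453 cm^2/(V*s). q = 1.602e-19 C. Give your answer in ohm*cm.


Step 1: sigma = q * n * mu = 1.602e-19 * 1.12e+15 * 453 = 8.12791e-02 S/cm
Step 2: rho = 1 / sigma = 1 / 8.12791e-02 = 12.3 ohm*cm

12.3


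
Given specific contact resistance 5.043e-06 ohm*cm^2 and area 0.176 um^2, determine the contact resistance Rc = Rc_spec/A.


Step 1: Convert area to cm^2: 0.176 um^2 = 1.7600e-09 cm^2
Step 2: Rc = Rc_spec / A = 5.043e-06 / 1.7600e-09
Step 3: Rc = 2.87e+03 ohms

2.87e+03


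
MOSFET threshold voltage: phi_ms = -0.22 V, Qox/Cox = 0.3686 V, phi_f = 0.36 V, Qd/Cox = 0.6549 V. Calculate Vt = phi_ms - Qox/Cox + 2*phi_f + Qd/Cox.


Step 1: Vt = phi_ms - Qox/Cox + 2*phi_f + Qd/Cox
Step 2: Vt = -0.22 - 0.3686 + 2*0.36 + 0.6549
Step 3: Vt = -0.22 - 0.3686 + 0.72 + 0.6549
Step 4: Vt = 0.7863 V

0.7863


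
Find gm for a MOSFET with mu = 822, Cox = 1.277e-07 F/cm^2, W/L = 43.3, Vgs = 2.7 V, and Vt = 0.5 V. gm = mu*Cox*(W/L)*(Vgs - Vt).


Step 1: Vov = Vgs - Vt = 2.7 - 0.5 = 2.2 V
Step 2: gm = mu * Cox * (W/L) * Vov
Step 3: gm = 822 * 1.277e-07 * 43.3 * 2.2 = 1.00e-02 S

1.00e-02


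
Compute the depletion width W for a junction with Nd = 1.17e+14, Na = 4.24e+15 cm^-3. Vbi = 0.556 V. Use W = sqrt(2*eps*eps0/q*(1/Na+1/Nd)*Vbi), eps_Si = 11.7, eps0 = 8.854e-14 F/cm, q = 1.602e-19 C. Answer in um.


Step 1: 1/Na + 1/Nd = 1/4.24e+15 + 1/1.17e+14 = 8.78286e-15
Step 2: 2*eps*eps0/q = 2*11.7*8.854e-14/1.602e-19 = 1.293281e+07
Step 3: W^2 = 1.293281e+07 * 8.78286e-15 * 0.556 = 6.31544e-08
Step 4: W = sqrt(6.31544e-08) = 2.513e-04 cm = 2.513 um

2.513


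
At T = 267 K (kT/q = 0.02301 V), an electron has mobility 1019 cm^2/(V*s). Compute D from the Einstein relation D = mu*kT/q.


Step 1: D = mu * (kT/q)
Step 2: D = 1019 * 0.02301
Step 3: D = 23.45 cm^2/s

23.45


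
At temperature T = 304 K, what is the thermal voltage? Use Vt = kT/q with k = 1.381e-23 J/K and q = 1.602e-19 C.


Step 1: kT = 1.381e-23 * 304 = 4.19824e-21 J
Step 2: Vt = kT/q = 4.19824e-21 / 1.602e-19
Step 3: Vt = 0.02621 V

0.02621


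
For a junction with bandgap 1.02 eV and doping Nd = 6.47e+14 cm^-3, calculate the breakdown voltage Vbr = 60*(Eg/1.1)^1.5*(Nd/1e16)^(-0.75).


Step 1: Eg/1.1 = 1.02/1.1 = 0.927273
Step 2: (Eg/1.1)^1.5 = 0.927273^1.5 = 0.892918
Step 3: (Nd/1e16)^(-0.75) = (0.0647)^(-0.75) = 7.795102
Step 4: Vbr = 60 * 0.892918 * 7.795102 = 417.6 V

417.6


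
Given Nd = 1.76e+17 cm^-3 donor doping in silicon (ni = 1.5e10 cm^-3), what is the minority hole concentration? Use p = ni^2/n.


Step 1: Since Nd >> ni, n ≈ Nd = 1.76e+17 cm^-3
Step 2: p = ni^2 / n = (1.5e10)^2 / 1.76e+17
Step 3: p = 2.25e20 / 1.76e+17 = 1.28e+03 cm^-3

1.28e+03


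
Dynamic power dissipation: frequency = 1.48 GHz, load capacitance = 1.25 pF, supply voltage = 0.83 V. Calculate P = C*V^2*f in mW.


Step 1: V^2 = 0.83^2 = 0.6889 V^2
Step 2: P = C*V^2*f = 1.25e-12 F * 0.6889 * 1.48e9 Hz
Step 3: P = 1.274465e-03 W
Step 4: P = 1.274 mW

1.274


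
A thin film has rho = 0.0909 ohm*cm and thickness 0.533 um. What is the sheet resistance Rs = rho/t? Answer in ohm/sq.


Step 1: Convert thickness to cm: t = 0.533 um = 5.3300e-05 cm
Step 2: Rs = rho / t = 0.0909 / 5.3300e-05
Step 3: Rs = 1705.4 ohm/sq

1705.4


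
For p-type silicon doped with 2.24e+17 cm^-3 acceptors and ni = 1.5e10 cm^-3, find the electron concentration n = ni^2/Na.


Step 1: Majority hole concentration p ≈ Na = 2.24e+17 cm^-3
Step 2: n = ni^2 / Na = (1.5e10)^2 / 2.24e+17
Step 3: n = 1.00e+03 cm^-3

1.00e+03


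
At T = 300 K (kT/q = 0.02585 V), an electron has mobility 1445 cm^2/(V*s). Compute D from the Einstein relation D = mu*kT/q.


Step 1: D = mu * (kT/q)
Step 2: D = 1445 * 0.02585
Step 3: D = 37.35 cm^2/s

37.35


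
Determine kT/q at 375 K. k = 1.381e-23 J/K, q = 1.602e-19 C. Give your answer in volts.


Step 1: kT = 1.381e-23 * 375 = 5.17875e-21 J
Step 2: Vt = kT/q = 5.17875e-21 / 1.602e-19
Step 3: Vt = 0.03233 V

0.03233


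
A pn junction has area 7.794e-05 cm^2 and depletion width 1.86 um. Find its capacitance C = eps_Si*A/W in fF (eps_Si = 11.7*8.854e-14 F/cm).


Step 1: eps_Si = 11.7 * 8.854e-14 = 1.035918e-12 F/cm
Step 2: W in cm = 1.86 * 1e-4 = 1.86e-04 cm
Step 3: C = 1.035918e-12 * 7.794e-05 / 1.86e-04 = 4.340831e-13 F
Step 4: C = 434.08 fF

434.08


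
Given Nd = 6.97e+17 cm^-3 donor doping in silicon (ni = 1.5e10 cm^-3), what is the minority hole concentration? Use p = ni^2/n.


Step 1: Since Nd >> ni, n ≈ Nd = 6.97e+17 cm^-3
Step 2: p = ni^2 / n = (1.5e10)^2 / 6.97e+17
Step 3: p = 2.25e20 / 6.97e+17 = 3.23e+02 cm^-3

3.23e+02


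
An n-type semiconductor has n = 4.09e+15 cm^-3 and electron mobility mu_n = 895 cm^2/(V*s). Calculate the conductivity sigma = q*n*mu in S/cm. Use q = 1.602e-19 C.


Step 1: sigma = q * n * mu
Step 2: sigma = 1.602e-19 * 4.09e+15 * 895
Step 3: sigma = 5.864e-01 S/cm

5.864e-01


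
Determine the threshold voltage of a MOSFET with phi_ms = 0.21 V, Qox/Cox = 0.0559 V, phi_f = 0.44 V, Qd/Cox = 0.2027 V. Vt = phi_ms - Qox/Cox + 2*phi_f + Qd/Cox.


Step 1: Vt = phi_ms - Qox/Cox + 2*phi_f + Qd/Cox
Step 2: Vt = 0.21 - 0.0559 + 2*0.44 + 0.2027
Step 3: Vt = 0.21 - 0.0559 + 0.88 + 0.2027
Step 4: Vt = 1.2368 V

1.2368


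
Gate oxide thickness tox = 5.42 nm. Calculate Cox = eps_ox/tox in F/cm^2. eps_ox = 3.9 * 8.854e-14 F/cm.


Step 1: eps_ox = 3.9 * 8.854e-14 = 3.45306e-13 F/cm
Step 2: tox in cm = 5.42 nm * 1e-7 = 5.4200e-07 cm
Step 3: Cox = 3.45306e-13 / 5.4200e-07 = 6.37e-07 F/cm^2

6.37e-07


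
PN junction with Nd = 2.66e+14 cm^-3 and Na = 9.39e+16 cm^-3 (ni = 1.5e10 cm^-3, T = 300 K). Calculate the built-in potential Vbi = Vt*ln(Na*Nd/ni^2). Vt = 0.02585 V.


Step 1: Compute Na*Nd/ni^2 = 9.39e+16 * 2.66e+14 / (1.5e10)^2 = 1.1101e+11
Step 2: ln(1.1101e+11) = 25.4329
Step 3: Vbi = 0.02585 * 25.4329 = 0.657 V

0.657


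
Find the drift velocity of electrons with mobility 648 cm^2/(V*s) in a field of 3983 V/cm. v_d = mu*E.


Step 1: v_d = mu * E
Step 2: v_d = 648 * 3983 = 2580984
Step 3: v_d = 2.58e+06 cm/s

2.58e+06


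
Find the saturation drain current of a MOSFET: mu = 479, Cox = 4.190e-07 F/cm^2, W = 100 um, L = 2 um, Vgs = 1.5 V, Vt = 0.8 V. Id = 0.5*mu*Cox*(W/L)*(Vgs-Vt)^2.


Step 1: Overdrive voltage Vov = Vgs - Vt = 1.5 - 0.8 = 0.7 V
Step 2: W/L = 100/2 = 50
Step 3: Id = 0.5 * 479 * 4.190e-07 * 50 * 0.7^2
Step 4: Id = 2.46e-03 A

2.46e-03


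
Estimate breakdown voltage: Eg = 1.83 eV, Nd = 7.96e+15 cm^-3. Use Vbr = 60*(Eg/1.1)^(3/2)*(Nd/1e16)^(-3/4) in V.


Step 1: Eg/1.1 = 1.83/1.1 = 1.663636
Step 2: (Eg/1.1)^1.5 = 1.663636^1.5 = 2.145791
Step 3: (Nd/1e16)^(-0.75) = (0.796)^(-0.75) = 1.186630
Step 4: Vbr = 60 * 2.145791 * 1.186630 = 152.8 V

152.8


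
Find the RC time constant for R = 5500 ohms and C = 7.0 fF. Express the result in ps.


Step 1: tau = R * C
Step 2: tau = 5500 * 7.0 fF = 5500 * 7.0e-15 F
Step 3: tau = 3.85e-11 s = 38.5 ps

38.5


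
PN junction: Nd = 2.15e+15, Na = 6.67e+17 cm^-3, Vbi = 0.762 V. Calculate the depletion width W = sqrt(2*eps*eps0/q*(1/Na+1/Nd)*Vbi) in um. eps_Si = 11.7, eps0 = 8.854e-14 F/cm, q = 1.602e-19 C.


Step 1: 1/Na + 1/Nd = 1/6.67e+17 + 1/2.15e+15 = 4.66616e-16
Step 2: 2*eps*eps0/q = 2*11.7*8.854e-14/1.602e-19 = 1.293281e+07
Step 3: W^2 = 1.293281e+07 * 4.66616e-16 * 0.762 = 4.59841e-09
Step 4: W = sqrt(4.59841e-09) = 6.781e-05 cm = 0.6781 um

0.6781


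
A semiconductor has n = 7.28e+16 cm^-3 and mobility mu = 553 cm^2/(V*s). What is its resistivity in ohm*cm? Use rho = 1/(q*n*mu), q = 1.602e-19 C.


Step 1: sigma = q * n * mu = 1.602e-19 * 7.28e+16 * 553 = 6.44940e+00 S/cm
Step 2: rho = 1 / sigma = 1 / 6.44940e+00 = 0.1551 ohm*cm

0.1551


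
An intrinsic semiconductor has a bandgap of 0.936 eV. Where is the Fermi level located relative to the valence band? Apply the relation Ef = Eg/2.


Step 1: For an intrinsic semiconductor, the Fermi level sits at midgap.
Step 2: Ef = Eg / 2 = 0.936 / 2 = 0.468 eV

0.468


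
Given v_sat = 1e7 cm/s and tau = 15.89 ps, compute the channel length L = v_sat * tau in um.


Step 1: tau in seconds = 15.89 ps * 1e-12 = 1.5890e-11 s
Step 2: L = v_sat * tau = 1e7 * 1.5890e-11 = 1.5890e-04 cm
Step 3: L in um = 1.5890e-04 * 1e4 = 1.589 um

1.589


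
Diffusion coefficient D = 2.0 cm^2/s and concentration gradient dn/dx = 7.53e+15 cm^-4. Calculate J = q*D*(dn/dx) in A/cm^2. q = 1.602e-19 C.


Step 1: J = q * D * (dn/dx)
Step 2: J = 1.602e-19 * 2.0 * 7.53e+15
Step 3: J = 2.41e-03 A/cm^2

2.41e-03


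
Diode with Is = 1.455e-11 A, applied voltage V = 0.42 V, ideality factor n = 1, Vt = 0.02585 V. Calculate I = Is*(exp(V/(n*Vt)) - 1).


Step 1: V/(n*Vt) = 0.42/(1*0.02585) = 16.2476
Step 2: exp(16.2476) = 1.1383e+07
Step 3: I = 1.455e-11 * (1.1383e+07 - 1) = 1.66e-04 A

1.66e-04


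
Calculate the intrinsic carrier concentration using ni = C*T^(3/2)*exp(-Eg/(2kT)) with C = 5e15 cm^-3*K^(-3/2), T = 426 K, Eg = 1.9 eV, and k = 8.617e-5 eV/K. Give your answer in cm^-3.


Step 1: Compute kT = 8.617e-5 * 426 = 0.03670842 eV
Step 2: Exponent = -Eg/(2kT) = -1.9/(2*0.03670842) = -25.87962
Step 3: T^(3/2) = 426^1.5 = 8792.54
Step 4: ni = 5e15 * 8792.54 * exp(-25.87962) = 2.53e+08 cm^-3

2.53e+08


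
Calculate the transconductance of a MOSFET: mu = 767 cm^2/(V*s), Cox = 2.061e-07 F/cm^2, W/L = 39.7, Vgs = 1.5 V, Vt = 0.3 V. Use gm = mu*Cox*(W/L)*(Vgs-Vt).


Step 1: Vov = Vgs - Vt = 1.5 - 0.3 = 1.2 V
Step 2: gm = mu * Cox * (W/L) * Vov
Step 3: gm = 767 * 2.061e-07 * 39.7 * 1.2 = 7.53e-03 S

7.53e-03


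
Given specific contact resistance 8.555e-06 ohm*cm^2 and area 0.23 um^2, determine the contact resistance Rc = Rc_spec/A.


Step 1: Convert area to cm^2: 0.23 um^2 = 2.3000e-09 cm^2
Step 2: Rc = Rc_spec / A = 8.555e-06 / 2.3000e-09
Step 3: Rc = 3.72e+03 ohms

3.72e+03


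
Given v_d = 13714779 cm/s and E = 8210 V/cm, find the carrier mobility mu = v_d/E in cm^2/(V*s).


Step 1: mu = v_d / E
Step 2: mu = 13714779 / 8210
Step 3: mu = 1670.5 cm^2/(V*s)

1670.5


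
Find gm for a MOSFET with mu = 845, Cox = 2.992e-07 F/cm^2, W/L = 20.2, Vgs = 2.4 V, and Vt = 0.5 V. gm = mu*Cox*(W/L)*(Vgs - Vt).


Step 1: Vov = Vgs - Vt = 2.4 - 0.5 = 1.9 V
Step 2: gm = mu * Cox * (W/L) * Vov
Step 3: gm = 845 * 2.992e-07 * 20.2 * 1.9 = 9.70e-03 S

9.70e-03


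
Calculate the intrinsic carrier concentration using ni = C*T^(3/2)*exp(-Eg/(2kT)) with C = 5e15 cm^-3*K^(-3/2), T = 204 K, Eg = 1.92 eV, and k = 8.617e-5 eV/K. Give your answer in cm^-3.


Step 1: Compute kT = 8.617e-5 * 204 = 0.01757868 eV
Step 2: Exponent = -Eg/(2kT) = -1.92/(2*0.01757868) = -54.61161
Step 3: T^(3/2) = 204^1.5 = 2913.70
Step 4: ni = 5e15 * 2913.70 * exp(-54.61161) = 2.79e-05 cm^-3

2.79e-05


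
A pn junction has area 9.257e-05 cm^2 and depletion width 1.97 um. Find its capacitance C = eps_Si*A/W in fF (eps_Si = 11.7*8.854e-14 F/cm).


Step 1: eps_Si = 11.7 * 8.854e-14 = 1.035918e-12 F/cm
Step 2: W in cm = 1.97 * 1e-4 = 1.97e-04 cm
Step 3: C = 1.035918e-12 * 9.257e-05 / 1.97e-04 = 4.867763e-13 F
Step 4: C = 486.78 fF

486.78


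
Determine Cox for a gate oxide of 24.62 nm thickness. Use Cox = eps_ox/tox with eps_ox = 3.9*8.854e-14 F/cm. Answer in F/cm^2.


Step 1: eps_ox = 3.9 * 8.854e-14 = 3.45306e-13 F/cm
Step 2: tox in cm = 24.62 nm * 1e-7 = 2.4620e-06 cm
Step 3: Cox = 3.45306e-13 / 2.4620e-06 = 1.40e-07 F/cm^2

1.40e-07


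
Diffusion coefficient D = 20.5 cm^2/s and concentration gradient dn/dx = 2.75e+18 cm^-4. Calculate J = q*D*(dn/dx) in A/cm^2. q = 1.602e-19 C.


Step 1: J = q * D * (dn/dx)
Step 2: J = 1.602e-19 * 20.5 * 2.75e+18
Step 3: J = 9.03e+00 A/cm^2

9.03e+00


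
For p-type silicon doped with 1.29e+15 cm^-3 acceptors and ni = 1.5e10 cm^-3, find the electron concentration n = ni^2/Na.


Step 1: Majority hole concentration p ≈ Na = 1.29e+15 cm^-3
Step 2: n = ni^2 / Na = (1.5e10)^2 / 1.29e+15
Step 3: n = 1.74e+05 cm^-3

1.74e+05


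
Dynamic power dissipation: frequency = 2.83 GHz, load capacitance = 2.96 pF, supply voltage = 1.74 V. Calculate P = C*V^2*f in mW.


Step 1: V^2 = 1.74^2 = 3.0276 V^2
Step 2: P = C*V^2*f = 2.96e-12 F * 3.0276 * 2.83e9 Hz
Step 3: P = 2.536159968e-02 W
Step 4: P = 25.362 mW

25.362


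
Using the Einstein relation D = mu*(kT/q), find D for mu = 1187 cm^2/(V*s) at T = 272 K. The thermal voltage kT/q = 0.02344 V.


Step 1: D = mu * (kT/q)
Step 2: D = 1187 * 0.02344
Step 3: D = 27.82 cm^2/s

27.82


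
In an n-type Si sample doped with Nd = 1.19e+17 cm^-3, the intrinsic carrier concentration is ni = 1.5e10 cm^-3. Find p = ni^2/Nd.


Step 1: Since Nd >> ni, n ≈ Nd = 1.19e+17 cm^-3
Step 2: p = ni^2 / n = (1.5e10)^2 / 1.19e+17
Step 3: p = 2.25e20 / 1.19e+17 = 1.89e+03 cm^-3

1.89e+03


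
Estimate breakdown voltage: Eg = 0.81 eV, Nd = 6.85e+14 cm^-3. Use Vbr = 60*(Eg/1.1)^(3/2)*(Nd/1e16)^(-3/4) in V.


Step 1: Eg/1.1 = 0.81/1.1 = 0.736364
Step 2: (Eg/1.1)^1.5 = 0.736364^1.5 = 0.631886
Step 3: (Nd/1e16)^(-0.75) = (0.0685)^(-0.75) = 7.468477
Step 4: Vbr = 60 * 0.631886 * 7.468477 = 283.2 V

283.2


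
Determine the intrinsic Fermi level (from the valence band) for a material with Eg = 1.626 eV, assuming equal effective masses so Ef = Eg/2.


Step 1: For an intrinsic semiconductor, the Fermi level sits at midgap.
Step 2: Ef = Eg / 2 = 1.626 / 2 = 0.813 eV

0.813


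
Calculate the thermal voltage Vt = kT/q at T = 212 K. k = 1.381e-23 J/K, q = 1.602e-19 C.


Step 1: kT = 1.381e-23 * 212 = 2.92772e-21 J
Step 2: Vt = kT/q = 2.92772e-21 / 1.602e-19
Step 3: Vt = 0.01828 V

0.01828


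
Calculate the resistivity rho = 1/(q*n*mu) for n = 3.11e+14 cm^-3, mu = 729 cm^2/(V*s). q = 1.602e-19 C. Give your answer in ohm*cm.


Step 1: sigma = q * n * mu = 1.602e-19 * 3.11e+14 * 729 = 3.63204e-02 S/cm
Step 2: rho = 1 / sigma = 1 / 3.63204e-02 = 27.53 ohm*cm

27.53


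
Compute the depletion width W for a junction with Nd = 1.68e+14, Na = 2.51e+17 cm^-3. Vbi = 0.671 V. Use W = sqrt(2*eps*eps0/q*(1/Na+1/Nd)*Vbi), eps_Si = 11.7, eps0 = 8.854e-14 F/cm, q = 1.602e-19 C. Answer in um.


Step 1: 1/Na + 1/Nd = 1/2.51e+17 + 1/1.68e+14 = 5.95637e-15
Step 2: 2*eps*eps0/q = 2*11.7*8.854e-14/1.602e-19 = 1.293281e+07
Step 3: W^2 = 1.293281e+07 * 5.95637e-15 * 0.671 = 5.16889e-08
Step 4: W = sqrt(5.16889e-08) = 2.274e-04 cm = 2.274 um

2.274


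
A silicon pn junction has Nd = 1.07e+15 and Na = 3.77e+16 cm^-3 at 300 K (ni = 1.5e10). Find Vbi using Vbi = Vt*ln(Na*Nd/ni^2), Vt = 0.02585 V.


Step 1: Compute Na*Nd/ni^2 = 3.77e+16 * 1.07e+15 / (1.5e10)^2 = 1.7928e+11
Step 2: ln(1.7928e+11) = 25.9122
Step 3: Vbi = 0.02585 * 25.9122 = 0.67 V

0.67


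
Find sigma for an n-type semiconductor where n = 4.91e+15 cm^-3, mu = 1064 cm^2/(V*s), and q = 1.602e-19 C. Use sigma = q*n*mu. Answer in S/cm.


Step 1: sigma = q * n * mu
Step 2: sigma = 1.602e-19 * 4.91e+15 * 1064
Step 3: sigma = 8.369e-01 S/cm

8.369e-01


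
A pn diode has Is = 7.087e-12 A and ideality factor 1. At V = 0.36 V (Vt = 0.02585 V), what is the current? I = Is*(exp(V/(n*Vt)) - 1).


Step 1: V/(n*Vt) = 0.36/(1*0.02585) = 13.9265
Step 2: exp(13.9265) = 1.1174e+06
Step 3: I = 7.087e-12 * (1.1174e+06 - 1) = 7.92e-06 A

7.92e-06


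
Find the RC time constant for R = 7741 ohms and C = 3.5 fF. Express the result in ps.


Step 1: tau = R * C
Step 2: tau = 7741 * 3.5 fF = 7741 * 3.5e-15 F
Step 3: tau = 2.70935e-11 s = 27.0935 ps

27.0935


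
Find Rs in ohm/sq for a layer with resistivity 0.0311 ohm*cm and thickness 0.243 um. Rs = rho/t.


Step 1: Convert thickness to cm: t = 0.243 um = 2.4300e-05 cm
Step 2: Rs = rho / t = 0.0311 / 2.4300e-05
Step 3: Rs = 1279.8 ohm/sq

1279.8


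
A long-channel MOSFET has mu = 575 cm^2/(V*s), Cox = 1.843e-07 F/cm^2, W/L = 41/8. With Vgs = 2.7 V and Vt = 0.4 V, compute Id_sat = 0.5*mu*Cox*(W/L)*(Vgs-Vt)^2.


Step 1: Overdrive voltage Vov = Vgs - Vt = 2.7 - 0.4 = 2.3 V
Step 2: W/L = 41/8 = 5.125
Step 3: Id = 0.5 * 575 * 1.843e-07 * 5.125 * 2.3^2
Step 4: Id = 1.44e-03 A

1.44e-03


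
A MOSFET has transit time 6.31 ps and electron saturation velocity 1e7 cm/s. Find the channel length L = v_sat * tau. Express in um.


Step 1: tau in seconds = 6.31 ps * 1e-12 = 6.3100e-12 s
Step 2: L = v_sat * tau = 1e7 * 6.3100e-12 = 6.3100e-05 cm
Step 3: L in um = 6.3100e-05 * 1e4 = 0.631 um

0.631


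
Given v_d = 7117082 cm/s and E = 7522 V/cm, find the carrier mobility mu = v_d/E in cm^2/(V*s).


Step 1: mu = v_d / E
Step 2: mu = 7117082 / 7522
Step 3: mu = 946.17 cm^2/(V*s)

946.17


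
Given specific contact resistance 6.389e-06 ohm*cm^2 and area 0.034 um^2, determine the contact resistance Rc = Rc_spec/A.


Step 1: Convert area to cm^2: 0.034 um^2 = 3.4000e-10 cm^2
Step 2: Rc = Rc_spec / A = 6.389e-06 / 3.4000e-10
Step 3: Rc = 1.88e+04 ohms

1.88e+04


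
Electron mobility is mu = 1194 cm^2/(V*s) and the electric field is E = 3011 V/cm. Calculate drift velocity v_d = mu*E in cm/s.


Step 1: v_d = mu * E
Step 2: v_d = 1194 * 3011 = 3595134
Step 3: v_d = 3.60e+06 cm/s

3.60e+06


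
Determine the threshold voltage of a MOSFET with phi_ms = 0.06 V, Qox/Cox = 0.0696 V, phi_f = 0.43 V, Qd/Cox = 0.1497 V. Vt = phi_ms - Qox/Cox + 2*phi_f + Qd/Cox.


Step 1: Vt = phi_ms - Qox/Cox + 2*phi_f + Qd/Cox
Step 2: Vt = 0.06 - 0.0696 + 2*0.43 + 0.1497
Step 3: Vt = 0.06 - 0.0696 + 0.86 + 0.1497
Step 4: Vt = 1.0001 V

1.0001


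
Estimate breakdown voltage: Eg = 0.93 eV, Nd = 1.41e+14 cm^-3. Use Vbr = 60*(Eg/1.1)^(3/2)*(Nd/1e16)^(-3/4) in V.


Step 1: Eg/1.1 = 0.93/1.1 = 0.845455
Step 2: (Eg/1.1)^1.5 = 0.845455^1.5 = 0.777384
Step 3: (Nd/1e16)^(-0.75) = (0.0141)^(-0.75) = 24.439126
Step 4: Vbr = 60 * 0.777384 * 24.439126 = 1139.9 V

1139.9


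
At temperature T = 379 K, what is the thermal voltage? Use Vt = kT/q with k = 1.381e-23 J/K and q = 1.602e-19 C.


Step 1: kT = 1.381e-23 * 379 = 5.23399e-21 J
Step 2: Vt = kT/q = 5.23399e-21 / 1.602e-19
Step 3: Vt = 0.03267 V

0.03267


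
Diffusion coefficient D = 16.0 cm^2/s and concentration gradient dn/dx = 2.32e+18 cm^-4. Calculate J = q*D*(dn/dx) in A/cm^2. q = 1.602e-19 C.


Step 1: J = q * D * (dn/dx)
Step 2: J = 1.602e-19 * 16.0 * 2.32e+18
Step 3: J = 5.95e+00 A/cm^2

5.95e+00


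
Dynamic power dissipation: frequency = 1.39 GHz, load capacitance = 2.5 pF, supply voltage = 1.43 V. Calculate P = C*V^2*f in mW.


Step 1: V^2 = 1.43^2 = 2.0449 V^2
Step 2: P = C*V^2*f = 2.5e-12 F * 2.0449 * 1.39e9 Hz
Step 3: P = 7.1060275e-03 W
Step 4: P = 7.106 mW

7.106


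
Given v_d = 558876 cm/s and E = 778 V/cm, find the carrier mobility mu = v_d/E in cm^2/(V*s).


Step 1: mu = v_d / E
Step 2: mu = 558876 / 778
Step 3: mu = 718.35 cm^2/(V*s)

718.35


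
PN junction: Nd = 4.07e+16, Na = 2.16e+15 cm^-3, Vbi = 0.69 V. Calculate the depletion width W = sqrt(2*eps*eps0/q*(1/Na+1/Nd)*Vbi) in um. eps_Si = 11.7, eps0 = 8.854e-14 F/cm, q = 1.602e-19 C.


Step 1: 1/Na + 1/Nd = 1/2.16e+15 + 1/4.07e+16 = 4.87533e-16
Step 2: 2*eps*eps0/q = 2*11.7*8.854e-14/1.602e-19 = 1.293281e+07
Step 3: W^2 = 1.293281e+07 * 4.87533e-16 * 0.69 = 4.35057e-09
Step 4: W = sqrt(4.35057e-09) = 6.596e-05 cm = 0.6596 um

0.6596


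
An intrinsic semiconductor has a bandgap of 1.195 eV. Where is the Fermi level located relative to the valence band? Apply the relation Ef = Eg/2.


Step 1: For an intrinsic semiconductor, the Fermi level sits at midgap.
Step 2: Ef = Eg / 2 = 1.195 / 2 = 0.5975 eV

0.5975


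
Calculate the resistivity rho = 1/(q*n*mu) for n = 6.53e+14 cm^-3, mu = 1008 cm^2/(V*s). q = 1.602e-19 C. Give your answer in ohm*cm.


Step 1: sigma = q * n * mu = 1.602e-19 * 6.53e+14 * 1008 = 1.05447e-01 S/cm
Step 2: rho = 1 / sigma = 1 / 1.05447e-01 = 9.483 ohm*cm

9.483


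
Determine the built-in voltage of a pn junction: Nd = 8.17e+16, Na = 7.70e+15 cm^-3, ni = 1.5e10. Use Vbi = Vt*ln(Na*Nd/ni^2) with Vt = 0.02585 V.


Step 1: Compute Na*Nd/ni^2 = 7.70e+15 * 8.17e+16 / (1.5e10)^2 = 2.7960e+12
Step 2: ln(2.7960e+12) = 28.6592
Step 3: Vbi = 0.02585 * 28.6592 = 0.741 V

0.741


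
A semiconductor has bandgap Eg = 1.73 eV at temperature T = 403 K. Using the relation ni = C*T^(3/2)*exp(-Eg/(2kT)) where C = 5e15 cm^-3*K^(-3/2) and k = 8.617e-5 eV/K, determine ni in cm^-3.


Step 1: Compute kT = 8.617e-5 * 403 = 0.03472651 eV
Step 2: Exponent = -Eg/(2kT) = -1.73/(2*0.03472651) = -24.90892
Step 3: T^(3/2) = 403^1.5 = 8090.17
Step 4: ni = 5e15 * 8090.17 * exp(-24.90892) = 6.15e+08 cm^-3

6.15e+08


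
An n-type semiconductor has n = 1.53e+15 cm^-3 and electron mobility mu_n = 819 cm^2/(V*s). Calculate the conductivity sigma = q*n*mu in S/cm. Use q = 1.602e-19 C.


Step 1: sigma = q * n * mu
Step 2: sigma = 1.602e-19 * 1.53e+15 * 819
Step 3: sigma = 2.007e-01 S/cm

2.007e-01


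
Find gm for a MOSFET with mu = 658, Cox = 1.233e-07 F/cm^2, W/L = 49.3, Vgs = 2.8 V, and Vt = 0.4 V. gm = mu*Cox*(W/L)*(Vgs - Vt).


Step 1: Vov = Vgs - Vt = 2.8 - 0.4 = 2.4 V
Step 2: gm = mu * Cox * (W/L) * Vov
Step 3: gm = 658 * 1.233e-07 * 49.3 * 2.4 = 9.60e-03 S

9.60e-03


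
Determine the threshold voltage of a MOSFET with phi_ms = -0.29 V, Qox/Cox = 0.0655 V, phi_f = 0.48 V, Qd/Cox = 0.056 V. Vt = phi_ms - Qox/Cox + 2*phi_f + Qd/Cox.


Step 1: Vt = phi_ms - Qox/Cox + 2*phi_f + Qd/Cox
Step 2: Vt = -0.29 - 0.0655 + 2*0.48 + 0.056
Step 3: Vt = -0.29 - 0.0655 + 0.96 + 0.056
Step 4: Vt = 0.6605 V

0.6605


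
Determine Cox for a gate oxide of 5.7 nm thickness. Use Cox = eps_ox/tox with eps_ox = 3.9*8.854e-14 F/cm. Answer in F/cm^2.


Step 1: eps_ox = 3.9 * 8.854e-14 = 3.45306e-13 F/cm
Step 2: tox in cm = 5.7 nm * 1e-7 = 5.7000e-07 cm
Step 3: Cox = 3.45306e-13 / 5.7000e-07 = 6.06e-07 F/cm^2

6.06e-07


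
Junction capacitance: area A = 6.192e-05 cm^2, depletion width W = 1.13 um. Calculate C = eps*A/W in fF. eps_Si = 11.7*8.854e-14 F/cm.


Step 1: eps_Si = 11.7 * 8.854e-14 = 1.035918e-12 F/cm
Step 2: W in cm = 1.13 * 1e-4 = 1.13e-04 cm
Step 3: C = 1.035918e-12 * 6.192e-05 / 1.13e-04 = 5.676464e-13 F
Step 4: C = 567.65 fF

567.65


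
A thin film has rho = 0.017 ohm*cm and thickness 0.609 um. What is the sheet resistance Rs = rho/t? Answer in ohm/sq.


Step 1: Convert thickness to cm: t = 0.609 um = 6.0900e-05 cm
Step 2: Rs = rho / t = 0.017 / 6.0900e-05
Step 3: Rs = 279.1 ohm/sq

279.1
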